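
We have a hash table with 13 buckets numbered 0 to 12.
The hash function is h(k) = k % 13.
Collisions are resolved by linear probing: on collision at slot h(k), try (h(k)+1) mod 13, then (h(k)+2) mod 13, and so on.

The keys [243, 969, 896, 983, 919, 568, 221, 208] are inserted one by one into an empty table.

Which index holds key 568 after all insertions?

243 hashes to 9; slot 9 is free → place at 9.
969 hashes to 7; slot 7 is free → place at 7.
896 hashes to 12; slot 12 is free → place at 12.
983 hashes to 8; slot 8 is free → place at 8.
919 hashes to 9; 9 taken → place at 10.
568 hashes to 9; 9,10 taken → place at 11.
221 hashes to 0; slot 0 is free → place at 0.
208 hashes to 0; 0 taken → place at 1.
Table: [221, 208, —, —, —, —, —, 969, 983, 243, 919, 568, 896]

11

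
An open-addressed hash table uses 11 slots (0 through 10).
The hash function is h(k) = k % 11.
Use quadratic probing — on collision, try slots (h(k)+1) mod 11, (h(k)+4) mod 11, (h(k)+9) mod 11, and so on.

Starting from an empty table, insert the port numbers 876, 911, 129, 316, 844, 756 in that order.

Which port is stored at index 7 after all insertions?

876

Insert 876: h=7, slot 7 empty → index 7.
Insert 911: h=9, slot 9 empty → index 9.
Insert 129: h=8, slot 8 empty → index 8.
Insert 316: h=8, slots 8,9 occupied → index 1.
Insert 844: h=8, slots 8,9,1 occupied → index 6.
Insert 756: h=8, slots 8,9,1,6 occupied → index 2.
Table: [∅, 316, 756, ∅, ∅, ∅, 844, 876, 129, 911, ∅]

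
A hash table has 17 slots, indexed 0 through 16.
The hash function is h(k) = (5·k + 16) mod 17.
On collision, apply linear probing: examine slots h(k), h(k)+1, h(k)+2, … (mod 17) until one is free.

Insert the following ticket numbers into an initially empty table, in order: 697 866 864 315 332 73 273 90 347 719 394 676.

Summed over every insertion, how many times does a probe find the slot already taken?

697: h=16 => slot 16
866: h=11 => slot 11
864: h=1 => slot 1
315: h=10 => slot 10
332: h=10, probe 10,11,12 => slot 12
73: h=7 => slot 7
273: h=4 => slot 4
90: h=7, probe 7,8 => slot 8
347: h=0 => slot 0
719: h=7, probe 7,8,9 => slot 9
394: h=14 => slot 14
676: h=13 => slot 13
Table: [347, 864, _, _, 273, _, _, 73, 90, 719, 315, 866, 332, 676, 394, _, 697]

5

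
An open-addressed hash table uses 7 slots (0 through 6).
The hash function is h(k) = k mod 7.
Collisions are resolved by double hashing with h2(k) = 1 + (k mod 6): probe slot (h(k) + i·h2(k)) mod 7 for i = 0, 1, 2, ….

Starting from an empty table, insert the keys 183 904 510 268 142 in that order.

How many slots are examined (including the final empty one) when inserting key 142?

3

183 hashes to 1; slot 1 is free => place at 1.
904 hashes to 1, h2=5; 1 taken => place at 6.
510 hashes to 6, h2=1; 6 taken => place at 0.
268 hashes to 2; slot 2 is free => place at 2.
142 hashes to 2, h2=5; 2,0 taken => place at 5.
Table: [510, 183, 268, —, —, 142, 904]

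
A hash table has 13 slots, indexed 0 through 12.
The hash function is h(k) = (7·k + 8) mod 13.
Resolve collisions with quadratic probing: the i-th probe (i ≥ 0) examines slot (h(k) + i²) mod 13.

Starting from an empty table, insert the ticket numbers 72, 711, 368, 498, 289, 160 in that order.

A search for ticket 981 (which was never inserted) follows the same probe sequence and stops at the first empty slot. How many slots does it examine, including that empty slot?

72: h=5 => slot 5
711: h=6 => slot 6
368: h=10 => slot 10
498: h=10, probe 10,11 => slot 11
289: h=3 => slot 3
160: h=10, probe 10,11,1 => slot 1
Table: [-, 160, -, 289, -, 72, 711, -, -, -, 368, 498, -]
Lookup 981: h=11, probe 11,12 → slot 12 empty, not found.

2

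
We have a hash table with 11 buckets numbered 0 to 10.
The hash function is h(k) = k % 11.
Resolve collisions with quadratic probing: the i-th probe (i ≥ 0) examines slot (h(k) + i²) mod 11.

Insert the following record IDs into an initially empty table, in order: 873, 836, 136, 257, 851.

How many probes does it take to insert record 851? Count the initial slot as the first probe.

873 hashes to 4; slot 4 is free => place at 4.
836 hashes to 0; slot 0 is free => place at 0.
136 hashes to 4; 4 taken => place at 5.
257 hashes to 4; 4,5 taken => place at 8.
851 hashes to 4; 4,5,8 taken => place at 2.
Table: [836, ., 851, ., 873, 136, ., ., 257, ., .]

4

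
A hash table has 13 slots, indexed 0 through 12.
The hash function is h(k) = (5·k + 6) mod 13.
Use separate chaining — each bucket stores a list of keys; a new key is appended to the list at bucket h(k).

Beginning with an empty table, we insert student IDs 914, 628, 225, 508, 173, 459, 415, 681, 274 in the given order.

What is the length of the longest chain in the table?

5

914 -> bucket 0
628 -> bucket 0 (collision)
225 -> bucket 0 (collision)
508 -> bucket 11
173 -> bucket 0 (collision)
459 -> bucket 0 (collision)
415 -> bucket 1
681 -> bucket 5
274 -> bucket 11 (collision)
Final buckets:
0: 914 -> 628 -> 225 -> 173 -> 459
1: 415
2: _
3: _
4: _
5: 681
6: _
7: _
8: _
9: _
10: _
11: 508 -> 274
12: _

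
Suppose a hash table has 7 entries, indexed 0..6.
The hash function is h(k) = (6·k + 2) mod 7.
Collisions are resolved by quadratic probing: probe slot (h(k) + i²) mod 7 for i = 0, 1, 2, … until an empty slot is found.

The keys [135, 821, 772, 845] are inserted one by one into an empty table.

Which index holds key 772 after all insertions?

4

135 hashes to 0; slot 0 is free => place at 0.
821 hashes to 0; 0 taken => place at 1.
772 hashes to 0; 0,1 taken => place at 4.
845 hashes to 4; 4 taken => place at 5.
Table: [135, 821, —, —, 772, 845, —]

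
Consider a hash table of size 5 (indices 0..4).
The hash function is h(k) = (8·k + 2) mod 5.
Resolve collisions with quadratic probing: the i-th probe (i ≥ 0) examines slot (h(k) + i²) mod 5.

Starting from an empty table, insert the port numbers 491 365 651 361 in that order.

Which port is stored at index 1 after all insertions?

651

Insert 491: h=0, slot 0 empty → index 0.
Insert 365: h=2, slot 2 empty → index 2.
Insert 651: h=0, slot 0 occupied → index 1.
Insert 361: h=0, slots 0,1 occupied → index 4.
Table: [491, 651, 365, -, 361]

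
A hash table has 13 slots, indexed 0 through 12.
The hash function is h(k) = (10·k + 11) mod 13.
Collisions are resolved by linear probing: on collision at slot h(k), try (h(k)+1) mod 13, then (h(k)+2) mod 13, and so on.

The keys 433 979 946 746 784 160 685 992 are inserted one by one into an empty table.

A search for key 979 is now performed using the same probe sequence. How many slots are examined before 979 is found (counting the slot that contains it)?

Insert 433: h=12, slot 12 empty => index 12.
Insert 979: h=12, slot 12 occupied => index 0.
Insert 946: h=7, slot 7 empty => index 7.
Insert 746: h=9, slot 9 empty => index 9.
Insert 784: h=12, slots 12,0 occupied => index 1.
Insert 160: h=12, slots 12,0,1 occupied => index 2.
Insert 685: h=10, slot 10 empty => index 10.
Insert 992: h=12, slots 12,0,1,2 occupied => index 3.
Table: [979, 784, 160, 992, -, -, -, 946, -, 746, 685, -, 433]
Lookup 979: h=12, probe 12,0 → found at 0.

2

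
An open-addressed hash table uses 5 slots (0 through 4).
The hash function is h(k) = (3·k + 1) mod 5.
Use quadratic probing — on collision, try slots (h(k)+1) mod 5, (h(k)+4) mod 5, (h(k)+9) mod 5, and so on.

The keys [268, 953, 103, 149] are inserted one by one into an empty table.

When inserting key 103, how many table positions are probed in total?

3

268: h=0 => slot 0
953: h=0, probe 0,1 => slot 1
103: h=0, probe 0,1,4 => slot 4
149: h=3 => slot 3
Table: [268, 953, ., 149, 103]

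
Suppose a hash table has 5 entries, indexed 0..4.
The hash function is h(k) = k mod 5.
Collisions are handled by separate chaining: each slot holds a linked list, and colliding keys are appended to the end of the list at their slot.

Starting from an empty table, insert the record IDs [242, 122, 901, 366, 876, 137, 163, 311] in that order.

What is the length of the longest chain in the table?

242 -> bucket 2
122 -> bucket 2 (collision)
901 -> bucket 1
366 -> bucket 1 (collision)
876 -> bucket 1 (collision)
137 -> bucket 2 (collision)
163 -> bucket 3
311 -> bucket 1 (collision)
Final buckets:
0: ∅
1: 901 -> 366 -> 876 -> 311
2: 242 -> 122 -> 137
3: 163
4: ∅

4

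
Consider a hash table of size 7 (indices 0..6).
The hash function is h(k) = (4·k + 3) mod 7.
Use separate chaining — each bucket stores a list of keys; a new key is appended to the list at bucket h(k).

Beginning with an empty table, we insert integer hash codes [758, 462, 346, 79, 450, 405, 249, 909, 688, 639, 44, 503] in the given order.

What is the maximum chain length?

6

758 -> bucket 4
462 -> bucket 3
346 -> bucket 1
79 -> bucket 4 (collision)
450 -> bucket 4 (collision)
405 -> bucket 6
249 -> bucket 5
909 -> bucket 6 (collision)
688 -> bucket 4 (collision)
639 -> bucket 4 (collision)
44 -> bucket 4 (collision)
503 -> bucket 6 (collision)
Final buckets:
0: _
1: 346
2: _
3: 462
4: 758 -> 79 -> 450 -> 688 -> 639 -> 44
5: 249
6: 405 -> 909 -> 503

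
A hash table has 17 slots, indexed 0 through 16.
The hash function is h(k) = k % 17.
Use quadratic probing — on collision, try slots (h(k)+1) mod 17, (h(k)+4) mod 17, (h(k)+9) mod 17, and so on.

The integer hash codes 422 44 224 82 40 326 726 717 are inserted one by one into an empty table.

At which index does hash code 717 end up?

7

Insert 422: h=14, slot 14 empty => index 14.
Insert 44: h=10, slot 10 empty => index 10.
Insert 224: h=3, slot 3 empty => index 3.
Insert 82: h=14, slot 14 occupied => index 15.
Insert 40: h=6, slot 6 empty => index 6.
Insert 326: h=3, slot 3 occupied => index 4.
Insert 726: h=12, slot 12 empty => index 12.
Insert 717: h=3, slots 3,4 occupied => index 7.
Table: [∅, ∅, ∅, 224, 326, ∅, 40, 717, ∅, ∅, 44, ∅, 726, ∅, 422, 82, ∅]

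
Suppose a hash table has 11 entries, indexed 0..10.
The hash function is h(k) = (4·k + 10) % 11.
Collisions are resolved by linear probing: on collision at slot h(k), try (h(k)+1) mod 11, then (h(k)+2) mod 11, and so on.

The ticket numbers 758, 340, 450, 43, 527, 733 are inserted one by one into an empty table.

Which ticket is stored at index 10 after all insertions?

527

758: h=6 => slot 6
340: h=6, probe 6,7 => slot 7
450: h=6, probe 6,7,8 => slot 8
43: h=6, probe 6,7,8,9 => slot 9
527: h=6, probe 6,7,8,9,10 => slot 10
733: h=5 => slot 5
Table: [-, -, -, -, -, 733, 758, 340, 450, 43, 527]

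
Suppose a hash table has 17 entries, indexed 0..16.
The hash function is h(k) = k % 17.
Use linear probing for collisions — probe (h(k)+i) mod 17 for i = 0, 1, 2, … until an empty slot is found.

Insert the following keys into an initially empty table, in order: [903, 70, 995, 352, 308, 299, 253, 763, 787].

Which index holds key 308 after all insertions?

Insert 903: h=2, slot 2 empty => index 2.
Insert 70: h=2, slot 2 occupied => index 3.
Insert 995: h=9, slot 9 empty => index 9.
Insert 352: h=12, slot 12 empty => index 12.
Insert 308: h=2, slots 2,3 occupied => index 4.
Insert 299: h=10, slot 10 empty => index 10.
Insert 253: h=15, slot 15 empty => index 15.
Insert 763: h=15, slot 15 occupied => index 16.
Insert 787: h=5, slot 5 empty => index 5.
Table: [., ., 903, 70, 308, 787, ., ., ., 995, 299, ., 352, ., ., 253, 763]

4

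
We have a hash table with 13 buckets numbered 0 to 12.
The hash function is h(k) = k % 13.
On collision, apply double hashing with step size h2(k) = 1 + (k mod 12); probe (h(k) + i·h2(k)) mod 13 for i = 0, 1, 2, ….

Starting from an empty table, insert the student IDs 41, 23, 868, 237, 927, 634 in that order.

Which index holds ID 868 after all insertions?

7

41: h=2 => slot 2
23: h=10 => slot 10
868: h=10, h2=5, probe 10,2,7 => slot 7
237: h=3 => slot 3
927: h=4 => slot 4
634: h=10, h2=11, probe 10,8 => slot 8
Table: [_, _, 41, 237, 927, _, _, 868, 634, _, 23, _, _]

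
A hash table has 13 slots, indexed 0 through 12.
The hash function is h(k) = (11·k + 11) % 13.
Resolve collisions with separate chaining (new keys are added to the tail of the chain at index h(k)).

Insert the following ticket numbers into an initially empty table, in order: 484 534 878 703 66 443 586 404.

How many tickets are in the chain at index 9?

6

484 → bucket 5
534 → bucket 9
878 → bucket 10
703 → bucket 9 (collision)
66 → bucket 9 (collision)
443 → bucket 9 (collision)
586 → bucket 9 (collision)
404 → bucket 9 (collision)
Final buckets:
0: _
1: _
2: _
3: _
4: _
5: 484
6: _
7: _
8: _
9: 534 -> 703 -> 66 -> 443 -> 586 -> 404
10: 878
11: _
12: _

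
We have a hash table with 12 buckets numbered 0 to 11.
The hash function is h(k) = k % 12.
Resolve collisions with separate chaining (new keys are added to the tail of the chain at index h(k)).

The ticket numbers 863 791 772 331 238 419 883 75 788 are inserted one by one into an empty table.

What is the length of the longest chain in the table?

3

Insert 863: h=11, bucket 11 empty → new chain.
Insert 791: h=11, bucket 11 nonempty → append to chain.
Insert 772: h=4, bucket 4 empty → new chain.
Insert 331: h=7, bucket 7 empty → new chain.
Insert 238: h=10, bucket 10 empty → new chain.
Insert 419: h=11, bucket 11 nonempty → append to chain.
Insert 883: h=7, bucket 7 nonempty → append to chain.
Insert 75: h=3, bucket 3 empty → new chain.
Insert 788: h=8, bucket 8 empty → new chain.
Final buckets:
0: .
1: .
2: .
3: 75
4: 772
5: .
6: .
7: 331 -> 883
8: 788
9: .
10: 238
11: 863 -> 791 -> 419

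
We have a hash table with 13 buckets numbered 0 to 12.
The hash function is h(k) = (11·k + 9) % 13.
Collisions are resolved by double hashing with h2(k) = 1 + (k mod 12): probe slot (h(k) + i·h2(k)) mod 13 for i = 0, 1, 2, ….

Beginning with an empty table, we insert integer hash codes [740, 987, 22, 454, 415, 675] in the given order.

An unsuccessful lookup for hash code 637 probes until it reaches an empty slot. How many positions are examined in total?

740: h=11 -> slot 11
987: h=11, h2=4, probe 11,2 -> slot 2
22: h=4 -> slot 4
454: h=11, h2=11, probe 11,9 -> slot 9
415: h=11, h2=8, probe 11,6 -> slot 6
675: h=11, h2=4, probe 11,2,6,10 -> slot 10
Table: [—, —, 987, —, 22, —, 415, —, —, 454, 675, 740, —]
Lookup 637: h=9, h2=2, probe 9,11,0 → slot 0 empty, not found.

3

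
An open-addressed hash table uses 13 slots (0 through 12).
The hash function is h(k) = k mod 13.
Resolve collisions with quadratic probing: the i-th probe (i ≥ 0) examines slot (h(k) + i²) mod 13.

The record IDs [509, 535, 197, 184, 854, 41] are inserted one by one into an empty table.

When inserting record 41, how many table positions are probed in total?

509: h=2 => slot 2
535: h=2, probe 2,3 => slot 3
197: h=2, probe 2,3,6 => slot 6
184: h=2, probe 2,3,6,11 => slot 11
854: h=9 => slot 9
41: h=2, probe 2,3,6,11,5 => slot 5
Table: [_, _, 509, 535, _, 41, 197, _, _, 854, _, 184, _]

5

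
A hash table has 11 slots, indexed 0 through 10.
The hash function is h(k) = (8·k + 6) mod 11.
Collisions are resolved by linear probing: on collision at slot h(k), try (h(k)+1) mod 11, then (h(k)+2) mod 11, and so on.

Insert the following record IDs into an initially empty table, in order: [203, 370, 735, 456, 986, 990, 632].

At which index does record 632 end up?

Insert 203: h=2, slot 2 empty => index 2.
Insert 370: h=7, slot 7 empty => index 7.
Insert 735: h=1, slot 1 empty => index 1.
Insert 456: h=2, slot 2 occupied => index 3.
Insert 986: h=7, slot 7 occupied => index 8.
Insert 990: h=6, slot 6 empty => index 6.
Insert 632: h=2, slots 2,3 occupied => index 4.
Table: [—, 735, 203, 456, 632, —, 990, 370, 986, —, —]

4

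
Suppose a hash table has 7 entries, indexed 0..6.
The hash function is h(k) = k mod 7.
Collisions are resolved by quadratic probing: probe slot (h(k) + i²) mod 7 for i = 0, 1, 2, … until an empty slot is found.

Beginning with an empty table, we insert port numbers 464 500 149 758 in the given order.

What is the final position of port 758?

464: h=2 → slot 2
500: h=3 → slot 3
149: h=2, probe 2,3,6 → slot 6
758: h=2, probe 2,3,6,4 → slot 4
Table: [., ., 464, 500, 758, ., 149]

4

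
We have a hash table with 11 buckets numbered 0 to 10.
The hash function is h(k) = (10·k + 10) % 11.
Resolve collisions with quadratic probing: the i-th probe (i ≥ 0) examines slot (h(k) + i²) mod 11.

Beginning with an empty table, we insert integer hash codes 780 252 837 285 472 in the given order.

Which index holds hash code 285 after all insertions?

4

780: h=0 => slot 0
252: h=0, probe 0,1 => slot 1
837: h=9 => slot 9
285: h=0, probe 0,1,4 => slot 4
472: h=0, probe 0,1,4,9,5 => slot 5
Table: [780, 252, ∅, ∅, 285, 472, ∅, ∅, ∅, 837, ∅]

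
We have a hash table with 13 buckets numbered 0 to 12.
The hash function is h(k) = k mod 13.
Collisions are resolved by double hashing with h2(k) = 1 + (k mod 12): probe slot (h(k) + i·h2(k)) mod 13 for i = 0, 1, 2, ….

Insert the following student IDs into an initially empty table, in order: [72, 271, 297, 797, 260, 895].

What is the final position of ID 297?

72: h=7 => slot 7
271: h=11 => slot 11
297: h=11, h2=10, probe 11,8 => slot 8
797: h=4 => slot 4
260: h=0 => slot 0
895: h=11, h2=8, probe 11,6 => slot 6
Table: [260, ∅, ∅, ∅, 797, ∅, 895, 72, 297, ∅, ∅, 271, ∅]

8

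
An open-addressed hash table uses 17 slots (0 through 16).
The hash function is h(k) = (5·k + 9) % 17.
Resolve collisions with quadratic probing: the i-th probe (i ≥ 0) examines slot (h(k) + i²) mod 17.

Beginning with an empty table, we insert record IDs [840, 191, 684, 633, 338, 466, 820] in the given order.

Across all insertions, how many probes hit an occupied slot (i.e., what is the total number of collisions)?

8

Insert 840: h=10, slot 10 empty -> index 10.
Insert 191: h=12, slot 12 empty -> index 12.
Insert 684: h=12, slot 12 occupied -> index 13.
Insert 633: h=12, slots 12,13 occupied -> index 16.
Insert 338: h=16, slot 16 occupied -> index 0.
Insert 466: h=10, slot 10 occupied -> index 11.
Insert 820: h=12, slots 12,13,16 occupied -> index 4.
Table: [338, _, _, _, 820, _, _, _, _, _, 840, 466, 191, 684, _, _, 633]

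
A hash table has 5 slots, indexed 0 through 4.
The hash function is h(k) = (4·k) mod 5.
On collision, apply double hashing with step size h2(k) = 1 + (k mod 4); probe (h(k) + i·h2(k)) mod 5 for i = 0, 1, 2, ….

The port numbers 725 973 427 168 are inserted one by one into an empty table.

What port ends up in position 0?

725

Insert 725: h=0, slot 0 empty => index 0.
Insert 973: h=2, slot 2 empty => index 2.
Insert 427: h=3, slot 3 empty => index 3.
Insert 168: h=2, h2=1, slots 2,3 occupied => index 4.
Table: [725, _, 973, 427, 168]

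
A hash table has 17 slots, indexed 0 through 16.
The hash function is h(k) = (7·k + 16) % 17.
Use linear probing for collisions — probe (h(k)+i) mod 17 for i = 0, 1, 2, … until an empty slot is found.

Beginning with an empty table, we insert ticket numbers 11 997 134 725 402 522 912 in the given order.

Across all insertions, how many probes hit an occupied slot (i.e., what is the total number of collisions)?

10

Insert 11: h=8, slot 8 empty -> index 8.
Insert 997: h=8, slot 8 occupied -> index 9.
Insert 134: h=2, slot 2 empty -> index 2.
Insert 725: h=8, slots 8,9 occupied -> index 10.
Insert 402: h=8, slots 8,9,10 occupied -> index 11.
Insert 522: h=15, slot 15 empty -> index 15.
Insert 912: h=8, slots 8,9,10,11 occupied -> index 12.
Table: [., ., 134, ., ., ., ., ., 11, 997, 725, 402, 912, ., ., 522, .]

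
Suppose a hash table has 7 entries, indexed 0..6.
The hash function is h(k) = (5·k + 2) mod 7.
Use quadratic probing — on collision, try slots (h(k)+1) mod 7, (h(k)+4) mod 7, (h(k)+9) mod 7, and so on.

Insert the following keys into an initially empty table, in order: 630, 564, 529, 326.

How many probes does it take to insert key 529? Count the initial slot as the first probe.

Insert 630: h=2, slot 2 empty => index 2.
Insert 564: h=1, slot 1 empty => index 1.
Insert 529: h=1, slots 1,2 occupied => index 5.
Insert 326: h=1, slots 1,2,5 occupied => index 3.
Table: [., 564, 630, 326, ., 529, .]

3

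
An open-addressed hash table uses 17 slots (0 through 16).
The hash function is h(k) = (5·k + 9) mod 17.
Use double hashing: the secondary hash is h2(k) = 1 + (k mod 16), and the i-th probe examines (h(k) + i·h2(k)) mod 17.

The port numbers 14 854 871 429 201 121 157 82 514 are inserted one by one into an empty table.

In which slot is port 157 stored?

14: h=11 → slot 11
854: h=12 → slot 12
871: h=12, h2=8, probe 12,3 → slot 3
429: h=12, h2=14, probe 12,9 → slot 9
201: h=11, h2=10, probe 11,4 → slot 4
121: h=2 → slot 2
157: h=12, h2=14, probe 12,9,6 → slot 6
82: h=11, h2=3, probe 11,14 → slot 14
514: h=12, h2=3, probe 12,15 → slot 15
Table: [-, -, 121, 871, 201, -, 157, -, -, 429, -, 14, 854, -, 82, 514, -]

6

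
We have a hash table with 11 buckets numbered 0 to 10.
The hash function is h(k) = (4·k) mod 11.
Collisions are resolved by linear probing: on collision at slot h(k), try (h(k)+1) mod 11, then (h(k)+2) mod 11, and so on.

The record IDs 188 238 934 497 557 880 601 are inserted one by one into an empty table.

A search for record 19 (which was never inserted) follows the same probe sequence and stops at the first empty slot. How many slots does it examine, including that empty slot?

3

188 hashes to 4; slot 4 is free => place at 4.
238 hashes to 6; slot 6 is free => place at 6.
934 hashes to 7; slot 7 is free => place at 7.
497 hashes to 8; slot 8 is free => place at 8.
557 hashes to 6; 6,7,8 taken => place at 9.
880 hashes to 0; slot 0 is free => place at 0.
601 hashes to 6; 6,7,8,9 taken => place at 10.
Table: [880, ., ., ., 188, ., 238, 934, 497, 557, 601]
Lookup 19: h=10, probe 10,0,1 → slot 1 empty, not found.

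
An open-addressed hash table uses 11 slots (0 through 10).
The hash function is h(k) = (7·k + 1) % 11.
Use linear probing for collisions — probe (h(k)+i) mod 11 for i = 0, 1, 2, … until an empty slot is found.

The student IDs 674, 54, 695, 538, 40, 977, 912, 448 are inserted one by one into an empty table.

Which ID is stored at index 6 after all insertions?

538

674: h=0 -> slot 0
54: h=5 -> slot 5
695: h=4 -> slot 4
538: h=5, probe 5,6 -> slot 6
40: h=6, probe 6,7 -> slot 7
977: h=9 -> slot 9
912: h=5, probe 5,6,7,8 -> slot 8
448: h=2 -> slot 2
Table: [674, -, 448, -, 695, 54, 538, 40, 912, 977, -]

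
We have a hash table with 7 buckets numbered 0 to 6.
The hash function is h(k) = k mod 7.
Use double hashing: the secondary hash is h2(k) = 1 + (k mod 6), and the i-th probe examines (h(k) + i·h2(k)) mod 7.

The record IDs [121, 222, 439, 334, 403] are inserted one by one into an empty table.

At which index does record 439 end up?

121 hashes to 2; slot 2 is free → place at 2.
222 hashes to 5; slot 5 is free → place at 5.
439 hashes to 5, h2=2; 5 taken → place at 0.
334 hashes to 5, h2=5; 5 taken → place at 3.
403 hashes to 4; slot 4 is free → place at 4.
Table: [439, _, 121, 334, 403, 222, _]

0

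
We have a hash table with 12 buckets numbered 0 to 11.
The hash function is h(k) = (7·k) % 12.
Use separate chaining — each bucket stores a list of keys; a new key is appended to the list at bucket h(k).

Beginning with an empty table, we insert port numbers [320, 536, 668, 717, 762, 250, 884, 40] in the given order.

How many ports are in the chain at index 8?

Insert 320: h=8, bucket 8 empty → new chain.
Insert 536: h=8, bucket 8 nonempty → append to chain.
Insert 668: h=8, bucket 8 nonempty → append to chain.
Insert 717: h=3, bucket 3 empty → new chain.
Insert 762: h=6, bucket 6 empty → new chain.
Insert 250: h=10, bucket 10 empty → new chain.
Insert 884: h=8, bucket 8 nonempty → append to chain.
Insert 40: h=4, bucket 4 empty → new chain.
Final buckets:
0: .
1: .
2: .
3: 717
4: 40
5: .
6: 762
7: .
8: 320 -> 536 -> 668 -> 884
9: .
10: 250
11: .

4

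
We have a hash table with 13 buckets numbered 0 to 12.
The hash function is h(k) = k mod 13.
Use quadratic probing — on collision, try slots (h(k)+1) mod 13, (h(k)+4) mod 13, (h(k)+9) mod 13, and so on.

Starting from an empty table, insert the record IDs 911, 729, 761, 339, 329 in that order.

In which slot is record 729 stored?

Insert 911: h=1, slot 1 empty => index 1.
Insert 729: h=1, slot 1 occupied => index 2.
Insert 761: h=7, slot 7 empty => index 7.
Insert 339: h=1, slots 1,2 occupied => index 5.
Insert 329: h=4, slot 4 empty => index 4.
Table: [_, 911, 729, _, 329, 339, _, 761, _, _, _, _, _]

2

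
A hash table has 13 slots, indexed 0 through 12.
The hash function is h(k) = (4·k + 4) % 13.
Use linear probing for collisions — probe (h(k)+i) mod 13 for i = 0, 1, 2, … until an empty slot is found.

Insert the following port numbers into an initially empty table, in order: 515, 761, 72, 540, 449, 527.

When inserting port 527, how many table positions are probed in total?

6

515 hashes to 10; slot 10 is free → place at 10.
761 hashes to 6; slot 6 is free → place at 6.
72 hashes to 6; 6 taken → place at 7.
540 hashes to 6; 6,7 taken → place at 8.
449 hashes to 6; 6,7,8 taken → place at 9.
527 hashes to 6; 6,7,8,9,10 taken → place at 11.
Table: [., ., ., ., ., ., 761, 72, 540, 449, 515, 527, .]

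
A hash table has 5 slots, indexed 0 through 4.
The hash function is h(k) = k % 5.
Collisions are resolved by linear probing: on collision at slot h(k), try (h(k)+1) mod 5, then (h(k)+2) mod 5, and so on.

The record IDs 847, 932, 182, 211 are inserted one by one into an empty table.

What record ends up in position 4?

847 hashes to 2; slot 2 is free → place at 2.
932 hashes to 2; 2 taken → place at 3.
182 hashes to 2; 2,3 taken → place at 4.
211 hashes to 1; slot 1 is free → place at 1.
Table: [_, 211, 847, 932, 182]

182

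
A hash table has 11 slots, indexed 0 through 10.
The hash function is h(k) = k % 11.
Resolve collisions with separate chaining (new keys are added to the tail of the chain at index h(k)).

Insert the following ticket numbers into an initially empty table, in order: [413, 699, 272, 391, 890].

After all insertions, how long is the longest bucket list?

413 → bucket 6
699 → bucket 6 (collision)
272 → bucket 8
391 → bucket 6 (collision)
890 → bucket 10
Final buckets:
0: .
1: .
2: .
3: .
4: .
5: .
6: 413 -> 699 -> 391
7: .
8: 272
9: .
10: 890

3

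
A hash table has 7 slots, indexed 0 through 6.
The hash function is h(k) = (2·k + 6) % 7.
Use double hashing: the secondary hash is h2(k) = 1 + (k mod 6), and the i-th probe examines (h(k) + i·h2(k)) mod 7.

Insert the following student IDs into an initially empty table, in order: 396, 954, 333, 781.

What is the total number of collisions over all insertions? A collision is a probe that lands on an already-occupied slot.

396 hashes to 0; slot 0 is free -> place at 0.
954 hashes to 3; slot 3 is free -> place at 3.
333 hashes to 0, h2=4; 0 taken -> place at 4.
781 hashes to 0, h2=2; 0 taken -> place at 2.
Table: [396, ., 781, 954, 333, ., .]

2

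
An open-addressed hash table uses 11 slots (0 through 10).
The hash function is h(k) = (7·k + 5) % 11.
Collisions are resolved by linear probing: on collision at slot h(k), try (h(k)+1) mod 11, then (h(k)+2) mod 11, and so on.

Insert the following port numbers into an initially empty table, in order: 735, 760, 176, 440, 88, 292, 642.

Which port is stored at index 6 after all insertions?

440

Insert 735: h=2, slot 2 empty → index 2.
Insert 760: h=1, slot 1 empty → index 1.
Insert 176: h=5, slot 5 empty → index 5.
Insert 440: h=5, slot 5 occupied → index 6.
Insert 88: h=5, slots 5,6 occupied → index 7.
Insert 292: h=3, slot 3 empty → index 3.
Insert 642: h=0, slot 0 empty → index 0.
Table: [642, 760, 735, 292, ∅, 176, 440, 88, ∅, ∅, ∅]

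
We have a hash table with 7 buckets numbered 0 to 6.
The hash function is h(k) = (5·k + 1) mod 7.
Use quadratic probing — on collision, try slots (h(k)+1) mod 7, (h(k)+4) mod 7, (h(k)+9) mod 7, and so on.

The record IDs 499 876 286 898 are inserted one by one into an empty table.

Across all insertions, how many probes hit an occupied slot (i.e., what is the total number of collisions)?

1

499: h=4 -> slot 4
876: h=6 -> slot 6
286: h=3 -> slot 3
898: h=4, probe 4,5 -> slot 5
Table: [_, _, _, 286, 499, 898, 876]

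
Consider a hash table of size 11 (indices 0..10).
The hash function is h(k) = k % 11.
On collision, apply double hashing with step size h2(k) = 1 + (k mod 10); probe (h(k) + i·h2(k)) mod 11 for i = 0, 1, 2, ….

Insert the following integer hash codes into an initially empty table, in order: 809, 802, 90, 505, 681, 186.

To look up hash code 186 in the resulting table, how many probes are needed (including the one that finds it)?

809: h=6 -> slot 6
802: h=10 -> slot 10
90: h=2 -> slot 2
505: h=10, h2=6, probe 10,5 -> slot 5
681: h=10, h2=2, probe 10,1 -> slot 1
186: h=10, h2=7, probe 10,6,2,9 -> slot 9
Table: [_, 681, 90, _, _, 505, 809, _, _, 186, 802]
Lookup 186: h=10, h2=7, probe 10,6,2,9 → found at 9.

4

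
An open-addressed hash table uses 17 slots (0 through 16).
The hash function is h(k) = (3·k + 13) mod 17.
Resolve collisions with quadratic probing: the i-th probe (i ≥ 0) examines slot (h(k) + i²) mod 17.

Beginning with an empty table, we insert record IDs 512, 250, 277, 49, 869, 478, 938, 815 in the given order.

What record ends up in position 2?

512

512: h=2 → slot 2
250: h=15 → slot 15
277: h=11 → slot 11
49: h=7 → slot 7
869: h=2, probe 2,3 → slot 3
478: h=2, probe 2,3,6 → slot 6
938: h=5 → slot 5
815: h=10 → slot 10
Table: [∅, ∅, 512, 869, ∅, 938, 478, 49, ∅, ∅, 815, 277, ∅, ∅, ∅, 250, ∅]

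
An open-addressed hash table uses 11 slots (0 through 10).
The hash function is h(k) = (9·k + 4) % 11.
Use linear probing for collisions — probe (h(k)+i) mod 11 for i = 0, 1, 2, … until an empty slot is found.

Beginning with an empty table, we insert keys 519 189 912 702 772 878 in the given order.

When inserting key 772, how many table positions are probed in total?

3

Insert 519: h=0, slot 0 empty => index 0.
Insert 189: h=0, slot 0 occupied => index 1.
Insert 912: h=6, slot 6 empty => index 6.
Insert 702: h=8, slot 8 empty => index 8.
Insert 772: h=0, slots 0,1 occupied => index 2.
Insert 878: h=8, slot 8 occupied => index 9.
Table: [519, 189, 772, ∅, ∅, ∅, 912, ∅, 702, 878, ∅]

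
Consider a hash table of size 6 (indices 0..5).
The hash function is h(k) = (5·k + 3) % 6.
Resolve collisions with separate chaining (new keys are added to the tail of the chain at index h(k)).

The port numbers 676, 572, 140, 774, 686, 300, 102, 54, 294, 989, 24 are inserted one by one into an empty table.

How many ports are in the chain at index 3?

6

676 -> bucket 5
572 -> bucket 1
140 -> bucket 1 (collision)
774 -> bucket 3
686 -> bucket 1 (collision)
300 -> bucket 3 (collision)
102 -> bucket 3 (collision)
54 -> bucket 3 (collision)
294 -> bucket 3 (collision)
989 -> bucket 4
24 -> bucket 3 (collision)
Final buckets:
0: —
1: 572 -> 140 -> 686
2: —
3: 774 -> 300 -> 102 -> 54 -> 294 -> 24
4: 989
5: 676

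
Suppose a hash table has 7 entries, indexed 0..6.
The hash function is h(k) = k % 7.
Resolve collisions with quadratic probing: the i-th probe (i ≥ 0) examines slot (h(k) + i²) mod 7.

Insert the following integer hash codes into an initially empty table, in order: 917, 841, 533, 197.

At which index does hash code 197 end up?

5

Insert 917: h=0, slot 0 empty => index 0.
Insert 841: h=1, slot 1 empty => index 1.
Insert 533: h=1, slot 1 occupied => index 2.
Insert 197: h=1, slots 1,2 occupied => index 5.
Table: [917, 841, 533, ., ., 197, .]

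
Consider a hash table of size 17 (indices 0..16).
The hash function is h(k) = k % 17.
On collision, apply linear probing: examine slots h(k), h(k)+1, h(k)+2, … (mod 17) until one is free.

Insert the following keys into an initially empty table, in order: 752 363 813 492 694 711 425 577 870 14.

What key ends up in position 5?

752 hashes to 4; slot 4 is free → place at 4.
363 hashes to 6; slot 6 is free → place at 6.
813 hashes to 14; slot 14 is free → place at 14.
492 hashes to 16; slot 16 is free → place at 16.
694 hashes to 14; 14 taken → place at 15.
711 hashes to 14; 14,15,16 taken → place at 0.
425 hashes to 0; 0 taken → place at 1.
577 hashes to 16; 16,0,1 taken → place at 2.
870 hashes to 3; slot 3 is free → place at 3.
14 hashes to 14; 14,15,16,0,1,2,3,4 taken → place at 5.
Table: [711, 425, 577, 870, 752, 14, 363, ., ., ., ., ., ., ., 813, 694, 492]

14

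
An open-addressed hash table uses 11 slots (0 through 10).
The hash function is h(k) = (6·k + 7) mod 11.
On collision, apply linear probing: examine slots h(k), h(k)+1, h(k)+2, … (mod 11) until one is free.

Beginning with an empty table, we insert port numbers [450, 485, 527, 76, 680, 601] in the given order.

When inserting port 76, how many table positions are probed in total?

450: h=1 → slot 1
485: h=2 → slot 2
527: h=1, probe 1,2,3 → slot 3
76: h=1, probe 1,2,3,4 → slot 4
680: h=6 → slot 6
601: h=5 → slot 5
Table: [_, 450, 485, 527, 76, 601, 680, _, _, _, _]

4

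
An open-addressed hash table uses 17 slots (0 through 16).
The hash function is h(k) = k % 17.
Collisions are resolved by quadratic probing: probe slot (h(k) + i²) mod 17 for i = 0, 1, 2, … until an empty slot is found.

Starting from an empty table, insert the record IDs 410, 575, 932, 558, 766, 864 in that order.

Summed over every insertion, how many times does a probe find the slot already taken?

Insert 410: h=2, slot 2 empty → index 2.
Insert 575: h=14, slot 14 empty → index 14.
Insert 932: h=14, slot 14 occupied → index 15.
Insert 558: h=14, slots 14,15 occupied → index 1.
Insert 766: h=1, slots 1,2 occupied → index 5.
Insert 864: h=14, slots 14,15,1 occupied → index 6.
Table: [_, 558, 410, _, _, 766, 864, _, _, _, _, _, _, _, 575, 932, _]

8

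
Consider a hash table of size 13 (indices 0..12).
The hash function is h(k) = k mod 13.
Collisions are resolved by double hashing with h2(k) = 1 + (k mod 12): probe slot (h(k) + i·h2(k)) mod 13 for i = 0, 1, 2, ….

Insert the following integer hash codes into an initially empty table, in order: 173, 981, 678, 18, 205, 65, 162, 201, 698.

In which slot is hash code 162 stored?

7

173 hashes to 4; slot 4 is free => place at 4.
981 hashes to 6; slot 6 is free => place at 6.
678 hashes to 2; slot 2 is free => place at 2.
18 hashes to 5; slot 5 is free => place at 5.
205 hashes to 10; slot 10 is free => place at 10.
65 hashes to 0; slot 0 is free => place at 0.
162 hashes to 6, h2=7; 6,0 taken => place at 7.
201 hashes to 6, h2=10; 6 taken => place at 3.
698 hashes to 9; slot 9 is free => place at 9.
Table: [65, _, 678, 201, 173, 18, 981, 162, _, 698, 205, _, _]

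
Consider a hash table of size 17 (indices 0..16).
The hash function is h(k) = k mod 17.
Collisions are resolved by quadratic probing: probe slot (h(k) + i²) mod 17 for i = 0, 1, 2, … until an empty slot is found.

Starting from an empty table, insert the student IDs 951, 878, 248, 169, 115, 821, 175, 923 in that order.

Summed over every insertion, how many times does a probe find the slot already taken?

4

951 hashes to 16; slot 16 is free → place at 16.
878 hashes to 11; slot 11 is free → place at 11.
248 hashes to 10; slot 10 is free → place at 10.
169 hashes to 16; 16 taken → place at 0.
115 hashes to 13; slot 13 is free → place at 13.
821 hashes to 5; slot 5 is free → place at 5.
175 hashes to 5; 5 taken → place at 6.
923 hashes to 5; 5,6 taken → place at 9.
Table: [169, —, —, —, —, 821, 175, —, —, 923, 248, 878, —, 115, —, —, 951]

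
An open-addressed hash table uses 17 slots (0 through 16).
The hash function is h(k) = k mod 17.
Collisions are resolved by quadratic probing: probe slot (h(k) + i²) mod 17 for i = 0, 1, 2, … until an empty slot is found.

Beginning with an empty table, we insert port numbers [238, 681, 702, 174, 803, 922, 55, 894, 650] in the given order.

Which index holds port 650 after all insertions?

12

238 hashes to 0; slot 0 is free => place at 0.
681 hashes to 1; slot 1 is free => place at 1.
702 hashes to 5; slot 5 is free => place at 5.
174 hashes to 4; slot 4 is free => place at 4.
803 hashes to 4; 4,5 taken => place at 8.
922 hashes to 4; 4,5,8 taken => place at 13.
55 hashes to 4; 4,5,8,13 taken => place at 3.
894 hashes to 10; slot 10 is free => place at 10.
650 hashes to 4; 4,5,8,13,3 taken => place at 12.
Table: [238, 681, ∅, 55, 174, 702, ∅, ∅, 803, ∅, 894, ∅, 650, 922, ∅, ∅, ∅]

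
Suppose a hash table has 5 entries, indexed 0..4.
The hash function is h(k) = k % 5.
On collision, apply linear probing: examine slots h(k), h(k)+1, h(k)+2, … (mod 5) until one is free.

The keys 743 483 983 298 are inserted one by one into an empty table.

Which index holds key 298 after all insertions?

1

Insert 743: h=3, slot 3 empty -> index 3.
Insert 483: h=3, slot 3 occupied -> index 4.
Insert 983: h=3, slots 3,4 occupied -> index 0.
Insert 298: h=3, slots 3,4,0 occupied -> index 1.
Table: [983, 298, _, 743, 483]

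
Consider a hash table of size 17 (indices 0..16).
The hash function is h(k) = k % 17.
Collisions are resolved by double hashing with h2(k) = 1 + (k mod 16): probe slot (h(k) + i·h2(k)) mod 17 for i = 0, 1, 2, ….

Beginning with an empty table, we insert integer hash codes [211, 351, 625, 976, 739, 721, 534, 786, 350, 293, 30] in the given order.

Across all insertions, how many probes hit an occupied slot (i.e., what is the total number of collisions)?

10

Insert 211: h=7, slot 7 empty → index 7.
Insert 351: h=11, slot 11 empty → index 11.
Insert 625: h=13, slot 13 empty → index 13.
Insert 976: h=7, h2=1, slot 7 occupied → index 8.
Insert 739: h=8, h2=4, slot 8 occupied → index 12.
Insert 721: h=7, h2=2, slot 7 occupied → index 9.
Insert 534: h=7, h2=7, slot 7 occupied → index 14.
Insert 786: h=4, slot 4 empty → index 4.
Insert 350: h=10, slot 10 empty → index 10.
Insert 293: h=4, h2=6, slots 4,10 occupied → index 16.
Insert 30: h=13, h2=15, slots 13,11,9,7 occupied → index 5.
Table: [∅, ∅, ∅, ∅, 786, 30, ∅, 211, 976, 721, 350, 351, 739, 625, 534, ∅, 293]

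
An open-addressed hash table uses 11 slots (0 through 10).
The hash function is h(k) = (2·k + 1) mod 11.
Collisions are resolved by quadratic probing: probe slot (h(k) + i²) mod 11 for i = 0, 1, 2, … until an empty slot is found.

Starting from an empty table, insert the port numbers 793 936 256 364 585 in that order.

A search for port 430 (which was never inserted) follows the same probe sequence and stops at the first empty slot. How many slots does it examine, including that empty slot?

5

Insert 793: h=3, slot 3 empty -> index 3.
Insert 936: h=3, slot 3 occupied -> index 4.
Insert 256: h=7, slot 7 empty -> index 7.
Insert 364: h=3, slots 3,4,7 occupied -> index 1.
Insert 585: h=5, slot 5 empty -> index 5.
Table: [—, 364, —, 793, 936, 585, —, 256, —, —, —]
Lookup 430: h=3, probe 3,4,7,1,8 → slot 8 empty, not found.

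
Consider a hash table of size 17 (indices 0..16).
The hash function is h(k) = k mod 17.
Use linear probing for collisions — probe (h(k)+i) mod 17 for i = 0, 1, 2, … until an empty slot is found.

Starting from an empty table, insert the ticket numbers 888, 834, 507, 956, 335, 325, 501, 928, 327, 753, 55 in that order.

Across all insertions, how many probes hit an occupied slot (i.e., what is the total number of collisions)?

888 hashes to 4; slot 4 is free -> place at 4.
834 hashes to 1; slot 1 is free -> place at 1.
507 hashes to 14; slot 14 is free -> place at 14.
956 hashes to 4; 4 taken -> place at 5.
335 hashes to 12; slot 12 is free -> place at 12.
325 hashes to 2; slot 2 is free -> place at 2.
501 hashes to 8; slot 8 is free -> place at 8.
928 hashes to 10; slot 10 is free -> place at 10.
327 hashes to 4; 4,5 taken -> place at 6.
753 hashes to 5; 5,6 taken -> place at 7.
55 hashes to 4; 4,5,6,7,8 taken -> place at 9.
Table: [—, 834, 325, —, 888, 956, 327, 753, 501, 55, 928, —, 335, —, 507, —, —]

10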